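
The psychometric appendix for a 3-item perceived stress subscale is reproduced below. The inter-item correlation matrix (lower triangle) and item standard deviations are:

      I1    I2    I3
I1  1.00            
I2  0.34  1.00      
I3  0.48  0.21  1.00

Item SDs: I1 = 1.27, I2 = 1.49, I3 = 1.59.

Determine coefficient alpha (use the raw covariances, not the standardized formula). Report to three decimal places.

Σσ²ᵢ = 1.27² + 1.49² + 1.59² = 6.3611
Covariances σ_ij = r_ij · s_i · s_j:
  σ(I1,I2) = 0.34 × 1.27 × 1.49 = 0.6434
  σ(I1,I3) = 0.48 × 1.27 × 1.59 = 0.9693
  σ(I2,I3) = 0.21 × 1.49 × 1.59 = 0.4975
σ²_T = Σσ²ᵢ + 2·Σσ_ij = 6.3611 + 2 × 2.1102 = 10.5815
α = (3/2)·(1 − 6.3611/10.5815) = 0.598

α = 0.598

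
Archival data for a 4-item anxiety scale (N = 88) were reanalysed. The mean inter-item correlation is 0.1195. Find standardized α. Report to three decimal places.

α = 0.352

Standardized α = k·r̄ / (1 + (k−1)·r̄) = 4 × 0.1195 / (1 + 3 × 0.1195)
  = 0.4780 / 1.3585 = 0.352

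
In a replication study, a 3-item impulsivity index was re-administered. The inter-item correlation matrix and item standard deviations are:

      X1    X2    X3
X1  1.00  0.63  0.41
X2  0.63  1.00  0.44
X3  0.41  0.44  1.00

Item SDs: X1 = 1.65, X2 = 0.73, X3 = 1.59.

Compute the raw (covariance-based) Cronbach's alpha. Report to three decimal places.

Cronbach's alpha = 0.672

Σσ²ᵢ = 1.65² + 0.73² + 1.59² = 5.7835
Covariances σ_ij = r_ij · s_i · s_j:
  σ(X1,X2) = 0.63 × 1.65 × 0.73 = 0.7588
  σ(X1,X3) = 0.41 × 1.65 × 1.59 = 1.0756
  σ(X2,X3) = 0.44 × 0.73 × 1.59 = 0.5107
σ²_T = Σσ²ᵢ + 2·Σσ_ij = 5.7835 + 2 × 2.3451 = 10.4737
α = (3/2)·(1 − 5.7835/10.4737) = 0.672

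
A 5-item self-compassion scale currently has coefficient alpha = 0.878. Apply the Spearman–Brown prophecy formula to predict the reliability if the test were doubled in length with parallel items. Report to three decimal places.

Length factor m = 2
α' = m·α / (1 + (m−1)·α)
   = 2 × 0.878 / (1 + (2 − 1) × 0.878)
   = 1.7560 / 1.8780 = 0.935

predicted reliability = 0.935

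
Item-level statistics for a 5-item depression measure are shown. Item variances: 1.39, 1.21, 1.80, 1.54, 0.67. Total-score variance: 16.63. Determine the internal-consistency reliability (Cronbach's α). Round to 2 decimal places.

α = 0.75

sum of item variances = 1.39 + 1.21 + 1.80 + 1.54 + 0.67 = 6.61
α = (k/(k−1))·(1 − sum of item variances/σ²_T) = (5/4)·(1 − 6.61/16.63) = 0.75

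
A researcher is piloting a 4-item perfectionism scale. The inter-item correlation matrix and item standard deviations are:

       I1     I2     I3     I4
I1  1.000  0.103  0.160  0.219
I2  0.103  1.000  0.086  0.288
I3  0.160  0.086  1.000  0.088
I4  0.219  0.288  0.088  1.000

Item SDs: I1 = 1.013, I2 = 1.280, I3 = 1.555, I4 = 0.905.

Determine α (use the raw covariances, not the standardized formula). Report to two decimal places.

α = 0.39

Σσ²ᵢ = 1.013² + 1.280² + 1.555² + 0.905² = 5.9016
Covariances σ_ij = r_ij · s_i · s_j:
  σ(I1,I2) = 0.103 × 1.013 × 1.280 = 0.1336
  σ(I1,I3) = 0.160 × 1.013 × 1.555 = 0.2520
  σ(I1,I4) = 0.219 × 1.013 × 0.905 = 0.2008
  σ(I2,I3) = 0.086 × 1.280 × 1.555 = 0.1712
  σ(I2,I4) = 0.288 × 1.280 × 0.905 = 0.3336
  σ(I3,I4) = 0.088 × 1.555 × 0.905 = 0.1238
σ²_T = Σσ²ᵢ + 2·Σσ_ij = 5.9016 + 2 × 1.2150 = 8.3316
α = (4/3)·(1 − 5.9016/8.3316) = 0.39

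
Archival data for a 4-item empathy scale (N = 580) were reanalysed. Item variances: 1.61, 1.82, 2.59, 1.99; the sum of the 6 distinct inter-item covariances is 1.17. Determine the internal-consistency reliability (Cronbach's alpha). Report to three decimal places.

Σσ²ᵢ = 1.61 + 1.82 + 2.59 + 1.99 = 8.01
Sum of distinct covariances = 1.17
Var(T) = Σσ²ᵢ + 2·Σcov = 8.01 + 2 × 1.17 = 10.35
α = (4/3)·(1 − 8.01/10.35) = 0.301

Cronbach's alpha = 0.301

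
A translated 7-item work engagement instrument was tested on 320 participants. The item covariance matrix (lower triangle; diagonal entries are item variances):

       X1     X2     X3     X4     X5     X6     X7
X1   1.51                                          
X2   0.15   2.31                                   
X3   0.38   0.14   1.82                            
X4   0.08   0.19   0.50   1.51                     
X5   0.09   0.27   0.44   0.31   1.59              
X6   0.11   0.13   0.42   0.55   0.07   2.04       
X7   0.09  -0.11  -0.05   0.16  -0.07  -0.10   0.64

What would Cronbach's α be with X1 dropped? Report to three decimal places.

Cronbach's α = 0.438

Remaining items: X2, X3, X4, X5, X6, X7 (k = 6).
ΣVar(i) = 2.31 + 1.82 + 1.51 + 1.59 + 2.04 + 0.64 = 9.91
σ²_T = 9.91 + 2 × 2.85 = 15.61
α (item deleted) = (6/5)·(1 − 9.91/15.61) = 0.438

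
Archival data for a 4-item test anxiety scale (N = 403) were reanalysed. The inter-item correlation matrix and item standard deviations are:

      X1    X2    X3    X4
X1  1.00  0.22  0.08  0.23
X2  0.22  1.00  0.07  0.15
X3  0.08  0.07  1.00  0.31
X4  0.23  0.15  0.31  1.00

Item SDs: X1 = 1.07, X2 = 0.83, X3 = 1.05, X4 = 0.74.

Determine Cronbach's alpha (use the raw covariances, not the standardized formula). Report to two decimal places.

α = 0.44

Σσ²ᵢ = 1.07² + 0.83² + 1.05² + 0.74² = 3.4839
Covariances σ_ij = r_ij · s_i · s_j:
  σ(X1,X2) = 0.22 × 1.07 × 0.83 = 0.1954
  σ(X1,X3) = 0.08 × 1.07 × 1.05 = 0.0899
  σ(X1,X4) = 0.23 × 1.07 × 0.74 = 0.1821
  σ(X2,X3) = 0.07 × 0.83 × 1.05 = 0.0610
  σ(X2,X4) = 0.15 × 0.83 × 0.74 = 0.0921
  σ(X3,X4) = 0.31 × 1.05 × 0.74 = 0.2409
σ²_T = Σσ²ᵢ + 2·Σσ_ij = 3.4839 + 2 × 0.8614 = 5.2067
α = (4/3)·(1 − 3.4839/5.2067) = 0.44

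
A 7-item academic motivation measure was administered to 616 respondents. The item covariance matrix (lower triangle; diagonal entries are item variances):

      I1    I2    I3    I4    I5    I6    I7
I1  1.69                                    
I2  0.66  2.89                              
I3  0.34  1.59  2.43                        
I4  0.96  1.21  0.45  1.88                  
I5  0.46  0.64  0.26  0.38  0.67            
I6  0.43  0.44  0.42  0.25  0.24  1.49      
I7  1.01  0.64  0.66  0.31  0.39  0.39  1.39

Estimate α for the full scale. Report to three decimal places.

ΣVar(i) = 1.69 + 2.89 + 2.43 + 1.88 + 0.67 + 1.49 + 1.39 = 12.44
Σ_{i<j} σ_ij = 12.13
σ²_total = 12.44 + 2 × 12.13 = 36.70
α = (k/(k−1))·(1 − ΣVar(i)/σ²_total) = (7/6)·(1 − 12.44/36.70) = 0.771

α = 0.771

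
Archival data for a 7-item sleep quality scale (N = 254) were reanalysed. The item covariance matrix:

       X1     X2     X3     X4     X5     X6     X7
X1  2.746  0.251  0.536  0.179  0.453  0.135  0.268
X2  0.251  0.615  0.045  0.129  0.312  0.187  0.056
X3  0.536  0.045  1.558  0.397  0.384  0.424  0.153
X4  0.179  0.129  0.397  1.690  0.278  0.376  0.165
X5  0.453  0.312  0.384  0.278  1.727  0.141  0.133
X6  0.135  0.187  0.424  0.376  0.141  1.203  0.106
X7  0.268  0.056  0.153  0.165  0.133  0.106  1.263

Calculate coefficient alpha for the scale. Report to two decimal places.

sum of item variances = 2.746 + 0.615 + 1.558 + 1.690 + 1.727 + 1.203 + 1.263 = 10.802
Sum of off-diagonal covariances = 5.108
σ²_T = 10.802 + 2 × 5.108 = 21.018
α = (k/(k−1))·(1 − sum of item variances/σ²_T) = (7/6)·(1 − 10.802/21.018) = 0.57

α = 0.57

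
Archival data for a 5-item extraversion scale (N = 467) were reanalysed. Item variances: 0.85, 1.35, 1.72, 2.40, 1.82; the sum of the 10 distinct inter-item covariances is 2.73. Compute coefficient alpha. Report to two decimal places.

sum of item variances = 0.85 + 1.35 + 1.72 + 2.40 + 1.82 = 8.14
Sum of distinct covariances = 2.73
σ²_T = sum of item variances + 2·Σcov = 8.14 + 2 × 2.73 = 13.60
α = (5/4)·(1 − 8.14/13.60) = 0.50

coefficient alpha = 0.50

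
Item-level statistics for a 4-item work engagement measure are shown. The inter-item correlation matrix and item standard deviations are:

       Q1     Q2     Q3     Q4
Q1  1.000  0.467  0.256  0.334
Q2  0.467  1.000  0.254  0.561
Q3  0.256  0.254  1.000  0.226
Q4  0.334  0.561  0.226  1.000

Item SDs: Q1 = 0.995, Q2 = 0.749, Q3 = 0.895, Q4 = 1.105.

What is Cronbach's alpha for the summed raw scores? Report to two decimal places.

Σσ²ᵢ = 0.995² + 0.749² + 0.895² + 1.105² = 3.5731
Covariances σ_ij = r_ij · s_i · s_j:
  σ(Q1,Q2) = 0.467 × 0.995 × 0.749 = 0.3480
  σ(Q1,Q3) = 0.256 × 0.995 × 0.895 = 0.2280
  σ(Q1,Q4) = 0.334 × 0.995 × 1.105 = 0.3672
  σ(Q2,Q3) = 0.254 × 0.749 × 0.895 = 0.1703
  σ(Q2,Q4) = 0.561 × 0.749 × 1.105 = 0.4643
  σ(Q3,Q4) = 0.226 × 0.895 × 1.105 = 0.2235
σ²_T = Σσ²ᵢ + 2·Σσ_ij = 3.5731 + 2 × 1.8013 = 7.1757
α = (4/3)·(1 − 3.5731/7.1757) = 0.67

α = 0.67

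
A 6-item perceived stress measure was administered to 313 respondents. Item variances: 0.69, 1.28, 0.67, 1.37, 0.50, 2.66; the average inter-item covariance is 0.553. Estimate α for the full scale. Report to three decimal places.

α = 0.838

Σσᵢ² = 0.69 + 1.28 + 0.67 + 1.37 + 0.50 + 2.66 = 7.17
Sum of the 15 distinct covariances = 15 × 0.553 = 8.295
Var(T) = Σσᵢ² + 2·Σcov = 7.17 + 2 × 8.295 = 23.760
α = (6/5)·(1 − 7.17/23.760) = 0.838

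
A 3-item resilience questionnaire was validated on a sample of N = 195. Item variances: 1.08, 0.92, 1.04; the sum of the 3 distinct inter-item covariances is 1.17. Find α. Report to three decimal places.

Σσ²ᵢ = 1.08 + 0.92 + 1.04 = 3.04
Sum of distinct covariances = 1.17
σ²_T = Σσ²ᵢ + 2·Σcov = 3.04 + 2 × 1.17 = 5.38
α = (3/2)·(1 − 3.04/5.38) = 0.652

α = 0.652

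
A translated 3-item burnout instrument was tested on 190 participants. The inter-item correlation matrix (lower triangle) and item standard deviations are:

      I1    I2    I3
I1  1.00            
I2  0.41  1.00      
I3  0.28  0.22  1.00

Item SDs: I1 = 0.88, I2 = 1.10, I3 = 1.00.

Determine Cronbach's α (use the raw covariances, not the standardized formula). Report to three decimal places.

Σσ²ᵢ = 0.88² + 1.10² + 1.00² = 2.9844
Covariances σ_ij = r_ij · s_i · s_j:
  σ(I1,I2) = 0.41 × 0.88 × 1.10 = 0.3969
  σ(I1,I3) = 0.28 × 0.88 × 1.00 = 0.2464
  σ(I2,I3) = 0.22 × 1.10 × 1.00 = 0.2420
σ²_T = Σσ²ᵢ + 2·Σσ_ij = 2.9844 + 2 × 0.8853 = 4.7550
α = (3/2)·(1 − 2.9844/4.7550) = 0.559

α = 0.559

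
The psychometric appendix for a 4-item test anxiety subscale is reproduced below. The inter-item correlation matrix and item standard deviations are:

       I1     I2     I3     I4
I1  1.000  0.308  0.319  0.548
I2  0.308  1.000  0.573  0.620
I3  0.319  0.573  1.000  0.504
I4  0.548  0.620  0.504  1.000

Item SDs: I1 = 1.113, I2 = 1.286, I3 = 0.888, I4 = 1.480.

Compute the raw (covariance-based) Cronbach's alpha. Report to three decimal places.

α = 0.781

Σσ²ᵢ = 1.113² + 1.286² + 0.888² + 1.480² = 5.8715
Covariances σ_ij = r_ij · s_i · s_j:
  σ(I1,I2) = 0.308 × 1.113 × 1.286 = 0.4408
  σ(I1,I3) = 0.319 × 1.113 × 0.888 = 0.3153
  σ(I1,I4) = 0.548 × 1.113 × 1.480 = 0.9027
  σ(I2,I3) = 0.573 × 1.286 × 0.888 = 0.6543
  σ(I2,I4) = 0.620 × 1.286 × 1.480 = 1.1800
  σ(I3,I4) = 0.504 × 0.888 × 1.480 = 0.6624
σ²_T = Σσ²ᵢ + 2·Σσ_ij = 5.8715 + 2 × 4.1555 = 14.1825
α = (4/3)·(1 − 5.8715/14.1825) = 0.781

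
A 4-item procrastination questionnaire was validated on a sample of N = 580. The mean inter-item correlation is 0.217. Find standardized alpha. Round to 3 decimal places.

Standardized α = k·r̄ / (1 + (k−1)·r̄) = 4 × 0.217 / (1 + 3 × 0.217)
  = 0.8680 / 1.6510 = 0.526

α = 0.526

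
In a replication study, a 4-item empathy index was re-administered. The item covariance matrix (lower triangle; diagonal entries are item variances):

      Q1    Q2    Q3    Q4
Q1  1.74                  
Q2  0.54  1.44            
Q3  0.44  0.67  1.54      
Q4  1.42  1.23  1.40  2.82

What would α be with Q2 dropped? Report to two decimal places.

Remaining items: Q1, Q3, Q4 (k = 3).
Σσᵢ² = 1.74 + 1.54 + 2.82 = 6.10
Var(T) = 6.10 + 2 × 3.26 = 12.62
α (item deleted) = (3/2)·(1 − 6.10/12.62) = 0.77

α = 0.77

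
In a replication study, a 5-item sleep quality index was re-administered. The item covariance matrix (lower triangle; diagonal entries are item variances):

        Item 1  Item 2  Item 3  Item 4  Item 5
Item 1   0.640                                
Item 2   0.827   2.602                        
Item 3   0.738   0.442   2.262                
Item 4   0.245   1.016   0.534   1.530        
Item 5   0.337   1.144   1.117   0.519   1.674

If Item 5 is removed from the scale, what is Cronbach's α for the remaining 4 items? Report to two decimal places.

α = 0.69

Remaining items: Item 1, Item 2, Item 3, Item 4 (k = 4).
Σσ²ᵢ = 0.640 + 2.602 + 2.262 + 1.530 = 7.034
Var(T) = 7.034 + 2 × 3.802 = 14.638
α (item deleted) = (4/3)·(1 − 7.034/14.638) = 0.69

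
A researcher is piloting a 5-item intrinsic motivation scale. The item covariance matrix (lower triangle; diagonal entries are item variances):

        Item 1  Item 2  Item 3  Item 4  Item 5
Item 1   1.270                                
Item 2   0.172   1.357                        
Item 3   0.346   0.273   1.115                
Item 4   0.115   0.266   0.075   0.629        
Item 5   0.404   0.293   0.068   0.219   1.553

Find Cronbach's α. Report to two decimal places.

α = 0.54

ΣVar(i) = 1.270 + 1.357 + 1.115 + 0.629 + 1.553 = 5.924
Sum of off-diagonal covariances = 2.231
total variance = 5.924 + 2 × 2.231 = 10.386
α = (k/(k−1))·(1 − ΣVar(i)/total variance) = (5/4)·(1 − 5.924/10.386) = 0.54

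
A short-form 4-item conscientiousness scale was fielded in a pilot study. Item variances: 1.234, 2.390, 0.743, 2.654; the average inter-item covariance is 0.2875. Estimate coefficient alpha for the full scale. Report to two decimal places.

coefficient alpha = 0.44

Σσᵢ² = 1.234 + 2.390 + 0.743 + 2.654 = 7.021
Sum of the 6 distinct covariances = 6 × 0.2875 = 1.7250
σ²_T = Σσᵢ² + 2·Σcov = 7.021 + 2 × 1.7250 = 10.4710
α = (4/3)·(1 − 7.021/10.4710) = 0.44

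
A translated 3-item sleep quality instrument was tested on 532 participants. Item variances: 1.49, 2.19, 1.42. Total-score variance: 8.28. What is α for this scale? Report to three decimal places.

α = 0.576

sum of item variances = 1.49 + 2.19 + 1.42 = 5.10
α = (k/(k−1))·(1 − sum of item variances/Var(T)) = (3/2)·(1 − 5.10/8.28) = 0.576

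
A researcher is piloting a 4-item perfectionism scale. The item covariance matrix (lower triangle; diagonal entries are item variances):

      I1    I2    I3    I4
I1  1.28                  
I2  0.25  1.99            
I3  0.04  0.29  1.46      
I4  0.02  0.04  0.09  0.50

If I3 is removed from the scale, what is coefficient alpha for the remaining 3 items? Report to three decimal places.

coefficient alpha = 0.212

Remaining items: I1, I2, I4 (k = 3).
Σσᵢ² = 1.28 + 1.99 + 0.50 = 3.77
Var(T) = 3.77 + 2 × 0.31 = 4.39
α (item deleted) = (3/2)·(1 − 3.77/4.39) = 0.212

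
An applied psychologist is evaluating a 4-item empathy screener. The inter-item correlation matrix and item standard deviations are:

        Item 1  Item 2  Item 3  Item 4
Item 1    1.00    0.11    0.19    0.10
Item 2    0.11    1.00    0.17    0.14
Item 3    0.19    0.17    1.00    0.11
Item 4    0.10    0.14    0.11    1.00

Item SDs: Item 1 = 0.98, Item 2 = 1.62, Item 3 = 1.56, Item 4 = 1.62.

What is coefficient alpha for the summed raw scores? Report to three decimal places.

coefficient alpha = 0.376

Σσ²ᵢ = 0.98² + 1.62² + 1.56² + 1.62² = 8.6428
Covariances σ_ij = r_ij · s_i · s_j:
  σ(Item 1,Item 2) = 0.11 × 0.98 × 1.62 = 0.1746
  σ(Item 1,Item 3) = 0.19 × 0.98 × 1.56 = 0.2905
  σ(Item 1,Item 4) = 0.10 × 0.98 × 1.62 = 0.1588
  σ(Item 2,Item 3) = 0.17 × 1.62 × 1.56 = 0.4296
  σ(Item 2,Item 4) = 0.14 × 1.62 × 1.62 = 0.3674
  σ(Item 3,Item 4) = 0.11 × 1.56 × 1.62 = 0.2780
σ²_T = Σσ²ᵢ + 2·Σσ_ij = 8.6428 + 2 × 1.6989 = 12.0406
α = (4/3)·(1 − 8.6428/12.0406) = 0.376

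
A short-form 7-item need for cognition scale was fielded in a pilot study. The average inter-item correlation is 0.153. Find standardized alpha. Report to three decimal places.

Standardized α = k·r̄ / (1 + (k−1)·r̄) = 7 × 0.153 / (1 + 6 × 0.153)
  = 1.0710 / 1.9180 = 0.558

α = 0.558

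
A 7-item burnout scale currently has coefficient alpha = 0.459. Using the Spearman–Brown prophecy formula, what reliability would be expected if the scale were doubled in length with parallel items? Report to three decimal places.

Length factor m = 2
α' = m·α / (1 + (m−1)·α)
   = 2 × 0.459 / (1 + (2 − 1) × 0.459)
   = 0.9180 / 1.4590 = 0.629

predicted reliability = 0.629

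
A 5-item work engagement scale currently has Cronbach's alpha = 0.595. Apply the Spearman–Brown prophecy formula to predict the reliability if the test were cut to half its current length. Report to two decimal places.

predicted reliability = 0.42

Length factor m = 1/2
α' = m·α / (1 − (1−m)·α)
   = 1/2 × 0.595 / (1 − (1 − 1/2) × 0.595)
   = 0.2975 / 0.7025 = 0.42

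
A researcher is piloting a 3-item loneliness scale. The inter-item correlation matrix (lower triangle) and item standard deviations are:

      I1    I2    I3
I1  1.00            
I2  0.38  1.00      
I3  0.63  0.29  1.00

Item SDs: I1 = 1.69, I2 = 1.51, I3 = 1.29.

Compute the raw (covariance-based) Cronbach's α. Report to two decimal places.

Σσ²ᵢ = 1.69² + 1.51² + 1.29² = 6.8003
Covariances σ_ij = r_ij · s_i · s_j:
  σ(I1,I2) = 0.38 × 1.69 × 1.51 = 0.9697
  σ(I1,I3) = 0.63 × 1.69 × 1.29 = 1.3735
  σ(I2,I3) = 0.29 × 1.51 × 1.29 = 0.5649
σ²_T = Σσ²ᵢ + 2·Σσ_ij = 6.8003 + 2 × 2.9081 = 12.6165
α = (3/2)·(1 − 6.8003/12.6165) = 0.69

α = 0.69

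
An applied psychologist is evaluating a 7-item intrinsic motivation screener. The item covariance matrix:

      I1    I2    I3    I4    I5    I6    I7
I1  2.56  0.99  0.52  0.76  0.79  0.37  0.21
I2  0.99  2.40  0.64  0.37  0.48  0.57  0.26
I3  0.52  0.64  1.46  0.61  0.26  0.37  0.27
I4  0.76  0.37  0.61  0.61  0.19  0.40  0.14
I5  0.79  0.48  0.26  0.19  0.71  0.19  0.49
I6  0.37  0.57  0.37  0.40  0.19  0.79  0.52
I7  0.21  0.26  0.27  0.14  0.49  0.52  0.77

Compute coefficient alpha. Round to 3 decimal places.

Σσᵢ² = 2.56 + 2.40 + 1.46 + 0.61 + 0.71 + 0.79 + 0.77 = 9.30
Sum of off-diagonal covariances = 9.40
σ²_T = 9.30 + 2 × 9.40 = 28.10
α = (k/(k−1))·(1 − Σσᵢ²/σ²_T) = (7/6)·(1 − 9.30/28.10) = 0.781

coefficient alpha = 0.781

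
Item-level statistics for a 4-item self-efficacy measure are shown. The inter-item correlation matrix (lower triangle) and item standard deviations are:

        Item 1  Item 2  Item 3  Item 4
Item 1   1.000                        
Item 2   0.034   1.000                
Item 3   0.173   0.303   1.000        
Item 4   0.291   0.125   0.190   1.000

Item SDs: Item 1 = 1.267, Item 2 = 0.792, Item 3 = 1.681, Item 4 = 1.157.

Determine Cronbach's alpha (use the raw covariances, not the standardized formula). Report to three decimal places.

Σσ²ᵢ = 1.267² + 0.792² + 1.681² + 1.157² = 6.3970
Covariances σ_ij = r_ij · s_i · s_j:
  σ(Item 1,Item 2) = 0.034 × 1.267 × 0.792 = 0.0341
  σ(Item 1,Item 3) = 0.173 × 1.267 × 1.681 = 0.3685
  σ(Item 1,Item 4) = 0.291 × 1.267 × 1.157 = 0.4266
  σ(Item 2,Item 3) = 0.303 × 0.792 × 1.681 = 0.4034
  σ(Item 2,Item 4) = 0.125 × 0.792 × 1.157 = 0.1145
  σ(Item 3,Item 4) = 0.190 × 1.681 × 1.157 = 0.3695
σ²_T = Σσ²ᵢ + 2·Σσ_ij = 6.3970 + 2 × 1.7166 = 9.8302
α = (4/3)·(1 − 6.3970/9.8302) = 0.466

Cronbach's alpha = 0.466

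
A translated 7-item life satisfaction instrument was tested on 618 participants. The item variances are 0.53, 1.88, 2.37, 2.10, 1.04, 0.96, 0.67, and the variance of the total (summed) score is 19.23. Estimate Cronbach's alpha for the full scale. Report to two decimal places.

α = 0.59

Σσ²ᵢ = 0.53 + 1.88 + 2.37 + 2.10 + 1.04 + 0.96 + 0.67 = 9.55
α = (k/(k−1))·(1 − Σσ²ᵢ/total variance) = (7/6)·(1 − 9.55/19.23) = 0.59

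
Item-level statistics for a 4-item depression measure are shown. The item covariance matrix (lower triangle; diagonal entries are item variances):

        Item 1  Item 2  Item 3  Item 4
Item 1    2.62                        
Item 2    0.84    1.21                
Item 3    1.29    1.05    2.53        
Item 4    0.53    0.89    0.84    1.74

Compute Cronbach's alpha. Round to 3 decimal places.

α = 0.764

Σσ²ᵢ = 2.62 + 1.21 + 2.53 + 1.74 = 8.10
Σ_{i<j} σ_ij = 5.44
σ²_total = 8.10 + 2 × 5.44 = 18.98
α = (k/(k−1))·(1 − Σσ²ᵢ/σ²_total) = (4/3)·(1 − 8.10/18.98) = 0.764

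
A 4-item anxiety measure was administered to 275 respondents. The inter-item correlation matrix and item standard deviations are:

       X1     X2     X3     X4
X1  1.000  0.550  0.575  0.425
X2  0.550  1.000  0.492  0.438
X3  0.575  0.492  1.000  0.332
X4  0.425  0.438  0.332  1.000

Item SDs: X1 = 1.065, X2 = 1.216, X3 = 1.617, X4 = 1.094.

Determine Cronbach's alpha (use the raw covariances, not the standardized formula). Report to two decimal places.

Cronbach's alpha = 0.77

Σσ²ᵢ = 1.065² + 1.216² + 1.617² + 1.094² = 6.4244
Covariances σ_ij = r_ij · s_i · s_j:
  σ(X1,X2) = 0.550 × 1.065 × 1.216 = 0.7123
  σ(X1,X3) = 0.575 × 1.065 × 1.617 = 0.9902
  σ(X1,X4) = 0.425 × 1.065 × 1.094 = 0.4952
  σ(X2,X3) = 0.492 × 1.216 × 1.617 = 0.9674
  σ(X2,X4) = 0.438 × 1.216 × 1.094 = 0.5827
  σ(X3,X4) = 0.332 × 1.617 × 1.094 = 0.5873
σ²_T = Σσ²ᵢ + 2·Σσ_ij = 6.4244 + 2 × 4.3351 = 15.0946
α = (4/3)·(1 − 6.4244/15.0946) = 0.77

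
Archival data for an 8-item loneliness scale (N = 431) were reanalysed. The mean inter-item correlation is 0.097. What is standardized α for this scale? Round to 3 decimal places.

α = 0.462

Standardized α = k·r̄ / (1 + (k−1)·r̄) = 8 × 0.097 / (1 + 7 × 0.097)
  = 0.7760 / 1.6790 = 0.462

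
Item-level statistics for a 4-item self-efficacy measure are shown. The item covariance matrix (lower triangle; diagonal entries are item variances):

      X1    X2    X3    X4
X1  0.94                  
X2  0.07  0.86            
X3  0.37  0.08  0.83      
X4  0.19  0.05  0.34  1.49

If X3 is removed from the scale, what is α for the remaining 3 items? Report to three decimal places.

α = 0.238

Remaining items: X1, X2, X4 (k = 3).
Σσᵢ² = 0.94 + 0.86 + 1.49 = 3.29
Var(T) = 3.29 + 2 × 0.31 = 3.91
α (item deleted) = (3/2)·(1 − 3.29/3.91) = 0.238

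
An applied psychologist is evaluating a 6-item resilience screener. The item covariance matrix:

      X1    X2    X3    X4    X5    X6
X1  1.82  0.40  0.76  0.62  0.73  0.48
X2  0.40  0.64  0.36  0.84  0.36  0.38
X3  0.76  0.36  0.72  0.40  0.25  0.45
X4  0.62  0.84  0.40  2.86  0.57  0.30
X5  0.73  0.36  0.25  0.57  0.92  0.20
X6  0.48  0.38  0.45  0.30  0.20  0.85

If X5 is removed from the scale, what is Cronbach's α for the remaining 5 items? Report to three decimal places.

Remaining items: X1, X2, X3, X4, X6 (k = 5).
ΣVar(i) = 1.82 + 0.64 + 0.72 + 2.86 + 0.85 = 6.89
σ²_total = 6.89 + 2 × 4.99 = 16.87
α (item deleted) = (5/4)·(1 − 6.89/16.87) = 0.739

Cronbach's α = 0.739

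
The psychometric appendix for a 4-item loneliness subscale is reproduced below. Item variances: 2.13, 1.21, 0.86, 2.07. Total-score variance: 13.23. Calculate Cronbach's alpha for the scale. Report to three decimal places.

α = 0.701

Σσ²ᵢ = 2.13 + 1.21 + 0.86 + 2.07 = 6.27
α = (k/(k−1))·(1 − Σσ²ᵢ/Var(T)) = (4/3)·(1 − 6.27/13.23) = 0.701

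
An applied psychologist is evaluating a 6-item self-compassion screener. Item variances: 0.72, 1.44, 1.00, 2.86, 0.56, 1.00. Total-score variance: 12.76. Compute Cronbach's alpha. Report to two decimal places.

α = 0.49

Σσ²ᵢ = 0.72 + 1.44 + 1.00 + 2.86 + 0.56 + 1.00 = 7.58
α = (k/(k−1))·(1 − Σσ²ᵢ/σ²_total) = (6/5)·(1 − 7.58/12.76) = 0.49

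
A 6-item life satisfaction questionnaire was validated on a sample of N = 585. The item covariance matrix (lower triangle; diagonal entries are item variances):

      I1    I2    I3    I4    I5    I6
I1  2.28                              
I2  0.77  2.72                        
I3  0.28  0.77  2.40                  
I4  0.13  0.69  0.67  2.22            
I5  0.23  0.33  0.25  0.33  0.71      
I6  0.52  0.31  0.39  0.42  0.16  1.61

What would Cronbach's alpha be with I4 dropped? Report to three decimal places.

Remaining items: I1, I2, I3, I5, I6 (k = 5).
Σσᵢ² = 2.28 + 2.72 + 2.40 + 0.71 + 1.61 = 9.72
Var(T) = 9.72 + 2 × 4.01 = 17.74
α (item deleted) = (5/4)·(1 − 9.72/17.74) = 0.565

α = 0.565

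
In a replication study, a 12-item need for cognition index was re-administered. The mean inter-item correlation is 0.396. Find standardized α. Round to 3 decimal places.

Standardized α = k·r̄ / (1 + (k−1)·r̄) = 12 × 0.396 / (1 + 11 × 0.396)
  = 4.7520 / 5.3560 = 0.887

standardized α = 0.887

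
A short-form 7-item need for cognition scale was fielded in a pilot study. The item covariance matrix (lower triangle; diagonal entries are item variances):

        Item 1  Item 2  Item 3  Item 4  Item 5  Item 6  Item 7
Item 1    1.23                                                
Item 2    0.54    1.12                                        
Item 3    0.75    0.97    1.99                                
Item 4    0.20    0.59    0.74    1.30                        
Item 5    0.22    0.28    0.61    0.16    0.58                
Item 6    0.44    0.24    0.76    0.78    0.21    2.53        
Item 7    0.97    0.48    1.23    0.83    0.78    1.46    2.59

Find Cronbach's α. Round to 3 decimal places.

Cronbach's α = 0.817

Σσᵢ² = 1.23 + 1.12 + 1.99 + 1.30 + 0.58 + 2.53 + 2.59 = 11.34
Σ_{i<j} σ_ij = 13.24
σ²_total = 11.34 + 2 × 13.24 = 37.82
α = (k/(k−1))·(1 − Σσᵢ²/σ²_total) = (7/6)·(1 − 11.34/37.82) = 0.817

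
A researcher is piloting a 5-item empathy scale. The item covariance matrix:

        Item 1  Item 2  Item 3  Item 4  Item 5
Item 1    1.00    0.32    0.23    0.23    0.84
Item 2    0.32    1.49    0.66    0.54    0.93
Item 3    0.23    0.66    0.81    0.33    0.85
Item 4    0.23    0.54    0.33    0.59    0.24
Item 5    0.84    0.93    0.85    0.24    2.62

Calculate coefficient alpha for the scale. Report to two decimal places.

α = 0.77

ΣVar(i) = 1.00 + 1.49 + 0.81 + 0.59 + 2.62 = 6.51
Sum of the distinct covariances = 5.17
σ²_T = 6.51 + 2 × 5.17 = 16.85
α = (k/(k−1))·(1 − ΣVar(i)/σ²_T) = (5/4)·(1 − 6.51/16.85) = 0.77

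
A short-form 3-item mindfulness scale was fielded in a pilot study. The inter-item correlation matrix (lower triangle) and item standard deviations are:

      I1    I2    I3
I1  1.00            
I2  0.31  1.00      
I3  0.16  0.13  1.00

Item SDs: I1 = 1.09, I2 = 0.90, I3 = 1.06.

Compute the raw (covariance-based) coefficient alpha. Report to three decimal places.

Σσ²ᵢ = 1.09² + 0.90² + 1.06² = 3.1217
Covariances σ_ij = r_ij · s_i · s_j:
  σ(I1,I2) = 0.31 × 1.09 × 0.90 = 0.3041
  σ(I1,I3) = 0.16 × 1.09 × 1.06 = 0.1849
  σ(I2,I3) = 0.13 × 0.90 × 1.06 = 0.1240
σ²_T = Σσ²ᵢ + 2·Σσ_ij = 3.1217 + 2 × 0.6130 = 4.3477
α = (3/2)·(1 − 3.1217/4.3477) = 0.423

coefficient alpha = 0.423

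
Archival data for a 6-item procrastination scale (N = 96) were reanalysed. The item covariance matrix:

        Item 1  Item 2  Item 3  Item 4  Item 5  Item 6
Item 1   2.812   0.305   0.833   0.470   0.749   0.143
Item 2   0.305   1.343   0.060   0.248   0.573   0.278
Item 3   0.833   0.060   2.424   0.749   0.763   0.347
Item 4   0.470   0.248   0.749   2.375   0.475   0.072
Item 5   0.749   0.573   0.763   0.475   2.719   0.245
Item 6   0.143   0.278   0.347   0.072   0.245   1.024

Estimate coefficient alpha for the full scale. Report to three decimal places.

ΣVar(i) = 2.812 + 1.343 + 2.424 + 2.375 + 2.719 + 1.024 = 12.697
Σ_{i<j} σ_ij = 6.310
total variance = 12.697 + 2 × 6.310 = 25.317
α = (k/(k−1))·(1 − ΣVar(i)/total variance) = (6/5)·(1 − 12.697/25.317) = 0.598

α = 0.598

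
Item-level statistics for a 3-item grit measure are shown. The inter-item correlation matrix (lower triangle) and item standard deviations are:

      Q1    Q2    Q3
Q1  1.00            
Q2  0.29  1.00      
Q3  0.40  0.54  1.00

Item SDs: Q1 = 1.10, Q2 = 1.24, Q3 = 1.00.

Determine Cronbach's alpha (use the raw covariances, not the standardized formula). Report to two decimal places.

Σσ²ᵢ = 1.10² + 1.24² + 1.00² = 3.7476
Covariances σ_ij = r_ij · s_i · s_j:
  σ(Q1,Q2) = 0.29 × 1.10 × 1.24 = 0.3956
  σ(Q1,Q3) = 0.40 × 1.10 × 1.00 = 0.4400
  σ(Q2,Q3) = 0.54 × 1.24 × 1.00 = 0.6696
σ²_T = Σσ²ᵢ + 2·Σσ_ij = 3.7476 + 2 × 1.5052 = 6.7580
α = (3/2)·(1 − 3.7476/6.7580) = 0.67

α = 0.67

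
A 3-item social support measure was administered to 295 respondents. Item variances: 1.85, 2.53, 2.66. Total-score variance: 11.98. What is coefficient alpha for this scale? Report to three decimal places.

coefficient alpha = 0.619

Σσ²ᵢ = 1.85 + 2.53 + 2.66 = 7.04
α = (k/(k−1))·(1 − Σσ²ᵢ/total variance) = (3/2)·(1 − 7.04/11.98) = 0.619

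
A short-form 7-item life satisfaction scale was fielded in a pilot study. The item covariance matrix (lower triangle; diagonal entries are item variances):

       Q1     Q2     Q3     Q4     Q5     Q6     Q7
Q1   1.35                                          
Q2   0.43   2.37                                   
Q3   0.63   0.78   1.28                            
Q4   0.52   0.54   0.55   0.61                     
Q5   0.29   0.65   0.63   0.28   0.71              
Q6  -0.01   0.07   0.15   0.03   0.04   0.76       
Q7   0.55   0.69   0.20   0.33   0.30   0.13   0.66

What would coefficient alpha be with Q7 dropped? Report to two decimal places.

Remaining items: Q1, Q2, Q3, Q4, Q5, Q6 (k = 6).
ΣVar(i) = 1.35 + 2.37 + 1.28 + 0.61 + 0.71 + 0.76 = 7.08
total variance = 7.08 + 2 × 5.58 = 18.24
α (item deleted) = (6/5)·(1 − 7.08/18.24) = 0.73

α = 0.73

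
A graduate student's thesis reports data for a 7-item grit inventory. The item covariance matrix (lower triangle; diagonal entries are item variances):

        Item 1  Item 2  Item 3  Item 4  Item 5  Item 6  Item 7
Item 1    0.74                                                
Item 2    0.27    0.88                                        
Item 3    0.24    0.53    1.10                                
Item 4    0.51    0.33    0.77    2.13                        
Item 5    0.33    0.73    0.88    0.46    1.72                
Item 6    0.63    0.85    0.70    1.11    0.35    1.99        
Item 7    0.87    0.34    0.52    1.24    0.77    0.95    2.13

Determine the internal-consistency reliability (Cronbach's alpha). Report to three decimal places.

α = 0.834

Σσ²ᵢ = 0.74 + 0.88 + 1.10 + 2.13 + 1.72 + 1.99 + 2.13 = 10.69
Σ_{i<j} σ_ij = 13.38
σ²_T = 10.69 + 2 × 13.38 = 37.45
α = (k/(k−1))·(1 − Σσ²ᵢ/σ²_T) = (7/6)·(1 − 10.69/37.45) = 0.834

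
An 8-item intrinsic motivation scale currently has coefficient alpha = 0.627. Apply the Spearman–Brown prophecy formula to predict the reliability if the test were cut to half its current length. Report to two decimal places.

Length factor m = 1/2
α' = m·α / (1 − (1−m)·α)
   = 1/2 × 0.627 / (1 − (1 − 1/2) × 0.627)
   = 0.3135 / 0.6865 = 0.46

predicted reliability = 0.46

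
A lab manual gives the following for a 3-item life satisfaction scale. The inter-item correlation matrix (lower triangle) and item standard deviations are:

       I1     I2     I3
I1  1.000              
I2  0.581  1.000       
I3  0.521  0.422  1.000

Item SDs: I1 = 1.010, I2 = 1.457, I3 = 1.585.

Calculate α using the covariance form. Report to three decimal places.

Σσ²ᵢ = 1.010² + 1.457² + 1.585² = 5.6552
Covariances σ_ij = r_ij · s_i · s_j:
  σ(I1,I2) = 0.581 × 1.010 × 1.457 = 0.8550
  σ(I1,I3) = 0.521 × 1.010 × 1.585 = 0.8340
  σ(I2,I3) = 0.422 × 1.457 × 1.585 = 0.9745
σ²_T = Σσ²ᵢ + 2·Σσ_ij = 5.6552 + 2 × 2.6635 = 10.9822
α = (3/2)·(1 − 5.6552/10.9822) = 0.728

α = 0.728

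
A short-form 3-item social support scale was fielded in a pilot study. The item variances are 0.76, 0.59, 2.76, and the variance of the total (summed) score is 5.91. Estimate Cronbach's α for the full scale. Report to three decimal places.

Σσᵢ² = 0.76 + 0.59 + 2.76 = 4.11
α = (k/(k−1))·(1 − Σσᵢ²/σ²_T) = (3/2)·(1 − 4.11/5.91) = 0.457

α = 0.457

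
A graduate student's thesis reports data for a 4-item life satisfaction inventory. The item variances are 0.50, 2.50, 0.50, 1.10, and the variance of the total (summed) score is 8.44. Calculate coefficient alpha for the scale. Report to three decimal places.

α = 0.607

sum of item variances = 0.50 + 2.50 + 0.50 + 1.10 = 4.60
α = (k/(k−1))·(1 − sum of item variances/σ²_T) = (4/3)·(1 − 4.60/8.44) = 0.607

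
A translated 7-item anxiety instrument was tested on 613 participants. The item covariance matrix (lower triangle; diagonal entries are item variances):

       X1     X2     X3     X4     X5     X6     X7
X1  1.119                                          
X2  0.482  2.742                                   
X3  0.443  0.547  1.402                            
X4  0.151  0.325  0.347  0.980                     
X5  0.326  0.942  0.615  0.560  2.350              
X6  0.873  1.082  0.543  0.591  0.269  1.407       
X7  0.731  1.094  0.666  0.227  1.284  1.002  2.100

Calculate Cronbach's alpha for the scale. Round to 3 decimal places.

ΣVar(i) = 1.119 + 2.742 + 1.402 + 0.980 + 2.350 + 1.407 + 2.100 = 12.100
Sum of the distinct covariances = 13.100
total variance = 12.100 + 2 × 13.100 = 38.300
α = (k/(k−1))·(1 − ΣVar(i)/total variance) = (7/6)·(1 − 12.100/38.300) = 0.798

α = 0.798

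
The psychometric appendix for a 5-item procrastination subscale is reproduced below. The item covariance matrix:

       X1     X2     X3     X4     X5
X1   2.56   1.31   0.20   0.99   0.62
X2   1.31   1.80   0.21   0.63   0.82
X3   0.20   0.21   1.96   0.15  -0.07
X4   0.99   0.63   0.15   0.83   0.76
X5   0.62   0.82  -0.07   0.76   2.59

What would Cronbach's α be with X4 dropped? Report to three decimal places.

Remaining items: X1, X2, X3, X5 (k = 4).
ΣVar(i) = 2.56 + 1.80 + 1.96 + 2.59 = 8.91
σ²_total = 8.91 + 2 × 3.09 = 15.09
α (item deleted) = (4/3)·(1 − 8.91/15.09) = 0.546

α = 0.546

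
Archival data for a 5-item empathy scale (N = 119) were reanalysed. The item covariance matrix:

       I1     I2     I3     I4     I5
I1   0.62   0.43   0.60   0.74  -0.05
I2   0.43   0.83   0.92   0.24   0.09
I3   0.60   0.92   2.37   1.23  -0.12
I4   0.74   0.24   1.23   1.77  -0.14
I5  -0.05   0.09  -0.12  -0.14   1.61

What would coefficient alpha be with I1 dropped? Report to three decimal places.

Remaining items: I2, I3, I4, I5 (k = 4).
sum of item variances = 0.83 + 2.37 + 1.77 + 1.61 = 6.58
σ²_total = 6.58 + 2 × 2.22 = 11.02
α (item deleted) = (4/3)·(1 − 6.58/11.02) = 0.537

α = 0.537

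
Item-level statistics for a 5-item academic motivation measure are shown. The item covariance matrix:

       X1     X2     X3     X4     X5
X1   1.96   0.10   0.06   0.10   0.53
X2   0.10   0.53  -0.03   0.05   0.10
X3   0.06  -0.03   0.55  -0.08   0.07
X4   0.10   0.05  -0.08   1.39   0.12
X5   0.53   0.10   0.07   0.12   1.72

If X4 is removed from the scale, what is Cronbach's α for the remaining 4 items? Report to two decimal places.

Cronbach's α = 0.34

Remaining items: X1, X2, X3, X5 (k = 4).
Σσᵢ² = 1.96 + 0.53 + 0.55 + 1.72 = 4.76
total variance = 4.76 + 2 × 0.83 = 6.42
α (item deleted) = (4/3)·(1 − 4.76/6.42) = 0.34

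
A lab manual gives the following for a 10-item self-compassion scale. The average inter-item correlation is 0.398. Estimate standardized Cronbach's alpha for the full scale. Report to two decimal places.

Standardized α = k·r̄ / (1 + (k−1)·r̄) = 10 × 0.398 / (1 + 9 × 0.398)
  = 3.9800 / 4.5820 = 0.87

standardized Cronbach's alpha = 0.87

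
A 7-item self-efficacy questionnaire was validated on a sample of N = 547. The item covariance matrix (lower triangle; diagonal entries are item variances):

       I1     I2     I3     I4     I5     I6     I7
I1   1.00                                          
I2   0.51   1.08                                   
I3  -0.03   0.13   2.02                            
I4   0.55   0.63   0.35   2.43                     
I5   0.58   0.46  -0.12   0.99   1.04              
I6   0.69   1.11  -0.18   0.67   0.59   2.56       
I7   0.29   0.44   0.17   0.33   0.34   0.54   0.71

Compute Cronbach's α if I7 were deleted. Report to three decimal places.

Cronbach's α = 0.693

Remaining items: I1, I2, I3, I4, I5, I6 (k = 6).
sum of item variances = 1.00 + 1.08 + 2.02 + 2.43 + 1.04 + 2.56 = 10.13
σ²_T = 10.13 + 2 × 6.93 = 23.99
α (item deleted) = (6/5)·(1 − 10.13/23.99) = 0.693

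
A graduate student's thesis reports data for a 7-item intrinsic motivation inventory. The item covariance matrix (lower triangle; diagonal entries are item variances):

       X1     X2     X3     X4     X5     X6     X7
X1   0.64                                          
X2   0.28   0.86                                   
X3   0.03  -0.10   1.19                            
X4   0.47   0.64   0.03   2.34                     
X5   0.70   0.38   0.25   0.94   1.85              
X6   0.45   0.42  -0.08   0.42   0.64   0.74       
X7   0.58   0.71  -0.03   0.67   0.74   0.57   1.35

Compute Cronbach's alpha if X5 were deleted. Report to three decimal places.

α = 0.704

Remaining items: X1, X2, X3, X4, X6, X7 (k = 6).
Σσᵢ² = 0.64 + 0.86 + 1.19 + 2.34 + 0.74 + 1.35 = 7.12
σ²_total = 7.12 + 2 × 5.06 = 17.24
α (item deleted) = (6/5)·(1 − 7.12/17.24) = 0.704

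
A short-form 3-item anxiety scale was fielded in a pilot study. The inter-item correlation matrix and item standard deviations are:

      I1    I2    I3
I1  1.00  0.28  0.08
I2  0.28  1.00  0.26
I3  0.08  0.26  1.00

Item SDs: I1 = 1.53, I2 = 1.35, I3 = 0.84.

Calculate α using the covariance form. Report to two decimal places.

α = 0.43

Σσ²ᵢ = 1.53² + 1.35² + 0.84² = 4.8690
Covariances σ_ij = r_ij · s_i · s_j:
  σ(I1,I2) = 0.28 × 1.53 × 1.35 = 0.5783
  σ(I1,I3) = 0.08 × 1.53 × 0.84 = 0.1028
  σ(I2,I3) = 0.26 × 1.35 × 0.84 = 0.2948
σ²_T = Σσ²ᵢ + 2·Σσ_ij = 4.8690 + 2 × 0.9759 = 6.8208
α = (3/2)·(1 − 4.8690/6.8208) = 0.43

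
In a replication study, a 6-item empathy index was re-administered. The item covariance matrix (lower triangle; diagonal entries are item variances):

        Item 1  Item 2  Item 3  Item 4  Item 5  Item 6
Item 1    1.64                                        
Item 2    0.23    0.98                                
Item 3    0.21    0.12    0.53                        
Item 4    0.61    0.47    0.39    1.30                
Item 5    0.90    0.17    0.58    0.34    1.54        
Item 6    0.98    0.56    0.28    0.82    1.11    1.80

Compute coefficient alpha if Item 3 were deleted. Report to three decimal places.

Remaining items: Item 1, Item 2, Item 4, Item 5, Item 6 (k = 5).
ΣVar(i) = 1.64 + 0.98 + 1.30 + 1.54 + 1.80 = 7.26
σ²_T = 7.26 + 2 × 6.19 = 19.64
α (item deleted) = (5/4)·(1 − 7.26/19.64) = 0.788

α = 0.788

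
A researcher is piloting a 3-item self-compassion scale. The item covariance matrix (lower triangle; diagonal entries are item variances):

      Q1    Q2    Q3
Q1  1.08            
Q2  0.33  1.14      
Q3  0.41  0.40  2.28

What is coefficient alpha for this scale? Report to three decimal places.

α = 0.504

sum of item variances = 1.08 + 1.14 + 2.28 = 4.50
Sum of the distinct covariances = 1.14
σ²_T = 4.50 + 2 × 1.14 = 6.78
α = (k/(k−1))·(1 − sum of item variances/σ²_T) = (3/2)·(1 − 4.50/6.78) = 0.504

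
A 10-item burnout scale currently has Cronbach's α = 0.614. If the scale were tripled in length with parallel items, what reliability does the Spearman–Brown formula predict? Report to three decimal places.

Length factor m = 3
α' = m·α / (1 + (m−1)·α)
   = 3 × 0.614 / (1 + (3 − 1) × 0.614)
   = 1.8420 / 2.2280 = 0.827

predicted reliability = 0.827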